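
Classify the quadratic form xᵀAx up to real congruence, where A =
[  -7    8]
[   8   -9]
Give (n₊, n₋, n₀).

step 0: pivot -7 → sign −
step 1: pivot 1/7 → sign +
signature = (1, 1, 0)

Answer: (1, 1, 0)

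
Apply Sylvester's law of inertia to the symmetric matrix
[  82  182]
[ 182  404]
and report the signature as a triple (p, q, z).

step 0: pivot 82 → sign +
step 1: pivot 2/41 → sign +
signature = (2, 0, 0)

Answer: (2, 0, 0)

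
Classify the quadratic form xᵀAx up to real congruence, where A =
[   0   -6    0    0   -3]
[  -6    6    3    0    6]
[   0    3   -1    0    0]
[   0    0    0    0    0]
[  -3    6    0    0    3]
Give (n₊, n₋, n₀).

Answer: (2, 2, 1)

Derivation:
step 0: pivot 6 → sign +
step 1: pivot -6 → sign −
step 2: pivot -1 → sign −
step 3: pivot 3/4 → sign +
step 4: row/col 4 already zero → sign 0
signature = (2, 2, 1)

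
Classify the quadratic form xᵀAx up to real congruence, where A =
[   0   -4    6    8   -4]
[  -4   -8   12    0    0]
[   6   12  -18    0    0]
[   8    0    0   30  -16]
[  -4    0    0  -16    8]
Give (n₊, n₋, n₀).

Answer: (1, 2, 2)

Derivation:
step 0: pivot -8 → sign −
step 1: pivot 2 → sign +
step 2: pivot -2 → sign −
step 3: row/col 3 already zero → sign 0
step 4: row/col 4 already zero → sign 0
signature = (1, 2, 2)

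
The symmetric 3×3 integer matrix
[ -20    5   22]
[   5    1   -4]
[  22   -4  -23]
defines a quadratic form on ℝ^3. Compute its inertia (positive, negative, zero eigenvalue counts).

step 0: pivot -20 → sign −
step 1: pivot 9/4 → sign +
step 2: pivot 1/5 → sign +
signature = (2, 1, 0)

Answer: (2, 1, 0)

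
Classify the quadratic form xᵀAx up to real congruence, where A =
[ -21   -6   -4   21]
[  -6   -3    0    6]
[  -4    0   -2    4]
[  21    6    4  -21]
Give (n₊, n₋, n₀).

step 0: pivot -21 → sign −
step 1: pivot -9/7 → sign −
step 2: pivot -2/9 → sign −
step 3: row/col 3 already zero → sign 0
signature = (0, 3, 1)

Answer: (0, 3, 1)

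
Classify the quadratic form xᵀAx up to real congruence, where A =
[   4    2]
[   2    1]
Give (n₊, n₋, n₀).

step 0: pivot 4 → sign +
step 1: row/col 1 already zero → sign 0
signature = (1, 0, 1)

Answer: (1, 0, 1)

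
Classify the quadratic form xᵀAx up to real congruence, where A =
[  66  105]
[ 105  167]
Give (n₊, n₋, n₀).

step 0: pivot 66 → sign +
step 1: pivot -1/22 → sign −
signature = (1, 1, 0)

Answer: (1, 1, 0)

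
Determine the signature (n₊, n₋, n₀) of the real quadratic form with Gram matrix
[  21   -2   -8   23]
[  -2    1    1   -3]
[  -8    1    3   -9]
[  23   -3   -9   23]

Answer: (2, 2, 0)

Derivation:
step 0: pivot 21 → sign +
step 1: pivot 17/21 → sign +
step 2: pivot -2/17 → sign −
step 3: pivot -3 → sign −
signature = (2, 2, 0)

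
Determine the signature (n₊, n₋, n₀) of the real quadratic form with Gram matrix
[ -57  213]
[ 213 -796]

Answer: (0, 2, 0)

Derivation:
step 0: pivot -57 → sign −
step 1: pivot -1/19 → sign −
signature = (0, 2, 0)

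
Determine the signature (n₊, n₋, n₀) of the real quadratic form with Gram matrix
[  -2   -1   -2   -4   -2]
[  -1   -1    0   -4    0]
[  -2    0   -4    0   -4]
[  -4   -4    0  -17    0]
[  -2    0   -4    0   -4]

step 0: pivot -2 → sign −
step 1: pivot -1/2 → sign −
step 2: pivot -1 → sign −
step 3: row/col 3 already zero → sign 0
step 4: row/col 4 already zero → sign 0
signature = (0, 3, 2)

Answer: (0, 3, 2)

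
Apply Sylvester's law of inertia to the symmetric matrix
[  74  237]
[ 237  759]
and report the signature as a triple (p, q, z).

step 0: pivot 74 → sign +
step 1: pivot -3/74 → sign −
signature = (1, 1, 0)

Answer: (1, 1, 0)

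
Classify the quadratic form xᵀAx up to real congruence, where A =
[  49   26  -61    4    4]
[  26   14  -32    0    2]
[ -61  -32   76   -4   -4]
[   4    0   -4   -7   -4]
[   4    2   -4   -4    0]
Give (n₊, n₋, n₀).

Answer: (4, 1, 0)

Derivation:
step 0: pivot 49 → sign +
step 1: pivot 10/49 → sign +
step 2: pivot -3/5 → sign −
step 3: pivot 9 → sign +
step 4: pivot 2/9 → sign +
signature = (4, 1, 0)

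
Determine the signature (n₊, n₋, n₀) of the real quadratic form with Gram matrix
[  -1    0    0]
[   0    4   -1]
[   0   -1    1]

step 0: pivot -1 → sign −
step 1: pivot 4 → sign +
step 2: pivot 3/4 → sign +
signature = (2, 1, 0)

Answer: (2, 1, 0)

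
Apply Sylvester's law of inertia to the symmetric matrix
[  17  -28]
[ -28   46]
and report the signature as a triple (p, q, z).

Answer: (1, 1, 0)

Derivation:
step 0: pivot 17 → sign +
step 1: pivot -2/17 → sign −
signature = (1, 1, 0)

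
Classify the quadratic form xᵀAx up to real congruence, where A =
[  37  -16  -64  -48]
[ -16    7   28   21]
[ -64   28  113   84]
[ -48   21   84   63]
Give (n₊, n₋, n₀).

Answer: (3, 0, 1)

Derivation:
step 0: pivot 37 → sign +
step 1: pivot 3/37 → sign +
step 2: pivot 1 → sign +
step 3: row/col 3 already zero → sign 0
signature = (3, 0, 1)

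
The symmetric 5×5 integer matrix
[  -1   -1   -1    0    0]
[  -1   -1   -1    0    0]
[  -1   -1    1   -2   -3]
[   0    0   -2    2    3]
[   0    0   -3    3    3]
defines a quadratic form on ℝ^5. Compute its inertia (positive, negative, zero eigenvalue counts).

step 0: pivot -1 → sign −
step 1: pivot 2 → sign +
step 2: pivot -3/2 → sign −
step 3: row/col 3 already zero → sign 0
step 4: row/col 4 already zero → sign 0
signature = (1, 2, 2)

Answer: (1, 2, 2)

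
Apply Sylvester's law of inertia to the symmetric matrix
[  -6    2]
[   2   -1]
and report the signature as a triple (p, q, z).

step 0: pivot -6 → sign −
step 1: pivot -1/3 → sign −
signature = (0, 2, 0)

Answer: (0, 2, 0)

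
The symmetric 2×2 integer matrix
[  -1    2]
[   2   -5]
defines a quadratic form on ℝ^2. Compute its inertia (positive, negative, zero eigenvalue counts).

Answer: (0, 2, 0)

Derivation:
step 0: pivot -1 → sign −
step 1: pivot -1 → sign −
signature = (0, 2, 0)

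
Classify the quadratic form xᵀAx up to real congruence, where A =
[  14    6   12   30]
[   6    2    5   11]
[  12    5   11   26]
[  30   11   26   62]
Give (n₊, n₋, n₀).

step 0: pivot 14 → sign +
step 1: pivot -4/7 → sign −
step 2: pivot 3/4 → sign +
step 3: pivot 3 → sign +
signature = (3, 1, 0)

Answer: (3, 1, 0)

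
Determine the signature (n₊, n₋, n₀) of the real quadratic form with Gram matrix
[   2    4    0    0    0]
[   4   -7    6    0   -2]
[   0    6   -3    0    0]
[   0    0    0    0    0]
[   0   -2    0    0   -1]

Answer: (2, 2, 1)

Derivation:
step 0: pivot 2 → sign +
step 1: pivot -15 → sign −
step 2: pivot -3/5 → sign −
step 3: pivot 1/3 → sign +
step 4: row/col 4 already zero → sign 0
signature = (2, 2, 1)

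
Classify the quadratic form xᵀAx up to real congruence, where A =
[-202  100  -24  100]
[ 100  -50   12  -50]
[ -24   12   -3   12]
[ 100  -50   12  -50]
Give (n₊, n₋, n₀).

Answer: (0, 3, 1)

Derivation:
step 0: pivot -202 → sign −
step 1: pivot -50/101 → sign −
step 2: pivot -3/25 → sign −
step 3: row/col 3 already zero → sign 0
signature = (0, 3, 1)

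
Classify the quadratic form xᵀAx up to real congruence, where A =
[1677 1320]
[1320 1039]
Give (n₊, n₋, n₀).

step 0: pivot 1677 → sign +
step 1: pivot 1/559 → sign +
signature = (2, 0, 0)

Answer: (2, 0, 0)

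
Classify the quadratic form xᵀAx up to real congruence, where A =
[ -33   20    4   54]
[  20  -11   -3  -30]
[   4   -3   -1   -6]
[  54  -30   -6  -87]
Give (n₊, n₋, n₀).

step 0: pivot -33 → sign −
step 1: pivot 37/33 → sign +
step 2: pivot -30/37 → sign −
step 3: pivot -3/5 → sign −
signature = (1, 3, 0)

Answer: (1, 3, 0)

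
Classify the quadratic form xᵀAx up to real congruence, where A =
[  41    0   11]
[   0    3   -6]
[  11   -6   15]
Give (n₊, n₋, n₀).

Answer: (3, 0, 0)

Derivation:
step 0: pivot 41 → sign +
step 1: pivot 3 → sign +
step 2: pivot 2/41 → sign +
signature = (3, 0, 0)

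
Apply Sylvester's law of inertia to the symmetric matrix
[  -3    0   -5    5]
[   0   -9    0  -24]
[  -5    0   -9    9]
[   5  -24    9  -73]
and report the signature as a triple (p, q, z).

step 0: pivot -3 → sign −
step 1: pivot -9 → sign −
step 2: pivot -2/3 → sign −
step 3: row/col 3 already zero → sign 0
signature = (0, 3, 1)

Answer: (0, 3, 1)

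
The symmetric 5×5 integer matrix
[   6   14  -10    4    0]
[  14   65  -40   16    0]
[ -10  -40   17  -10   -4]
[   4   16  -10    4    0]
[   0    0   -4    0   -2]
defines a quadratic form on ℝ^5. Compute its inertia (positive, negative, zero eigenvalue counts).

step 0: pivot 6 → sign +
step 1: pivot 97/3 → sign +
step 2: pivot -801/97 → sign −
step 3: pivot -32/801 → sign −
step 4: row/col 4 already zero → sign 0
signature = (2, 2, 1)

Answer: (2, 2, 1)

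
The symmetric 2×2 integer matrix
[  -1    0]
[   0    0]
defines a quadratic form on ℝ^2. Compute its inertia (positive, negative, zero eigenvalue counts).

step 0: pivot -1 → sign −
step 1: row/col 1 already zero → sign 0
signature = (0, 1, 1)

Answer: (0, 1, 1)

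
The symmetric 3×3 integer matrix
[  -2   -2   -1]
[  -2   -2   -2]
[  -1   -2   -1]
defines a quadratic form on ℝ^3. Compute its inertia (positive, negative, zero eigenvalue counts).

step 0: pivot -2 → sign −
step 1: pivot -1/2 → sign −
step 2: pivot 2 → sign +
signature = (1, 2, 0)

Answer: (1, 2, 0)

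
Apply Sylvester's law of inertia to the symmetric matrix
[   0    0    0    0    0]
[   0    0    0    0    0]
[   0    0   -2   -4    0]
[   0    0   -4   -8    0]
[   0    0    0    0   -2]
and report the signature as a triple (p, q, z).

step 0: pivot -2 → sign −
step 1: pivot -2 → sign −
step 2: row/col 2 already zero → sign 0
step 3: row/col 3 already zero → sign 0
step 4: row/col 4 already zero → sign 0
signature = (0, 2, 3)

Answer: (0, 2, 3)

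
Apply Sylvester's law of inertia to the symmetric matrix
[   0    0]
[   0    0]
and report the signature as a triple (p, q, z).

step 0: row/col 0 already zero → sign 0
step 1: row/col 1 already zero → sign 0
signature = (0, 0, 2)

Answer: (0, 0, 2)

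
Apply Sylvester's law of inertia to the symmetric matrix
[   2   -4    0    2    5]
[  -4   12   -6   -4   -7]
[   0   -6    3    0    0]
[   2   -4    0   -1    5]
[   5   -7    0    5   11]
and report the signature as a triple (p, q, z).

Answer: (2, 3, 0)

Derivation:
step 0: pivot 2 → sign +
step 1: pivot 4 → sign +
step 2: pivot -6 → sign −
step 3: pivot -3 → sign −
step 4: pivot -3/8 → sign −
signature = (2, 3, 0)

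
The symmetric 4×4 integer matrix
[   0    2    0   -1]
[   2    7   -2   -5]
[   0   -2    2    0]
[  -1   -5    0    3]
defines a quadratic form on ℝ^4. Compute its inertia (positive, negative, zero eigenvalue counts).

step 0: pivot 7 → sign +
step 1: pivot -4/7 → sign −
step 2: pivot 2 → sign +
step 3: pivot -3/4 → sign −
signature = (2, 2, 0)

Answer: (2, 2, 0)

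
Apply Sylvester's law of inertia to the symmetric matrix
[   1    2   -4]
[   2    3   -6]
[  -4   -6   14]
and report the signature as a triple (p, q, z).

Answer: (2, 1, 0)

Derivation:
step 0: pivot 1 → sign +
step 1: pivot -1 → sign −
step 2: pivot 2 → sign +
signature = (2, 1, 0)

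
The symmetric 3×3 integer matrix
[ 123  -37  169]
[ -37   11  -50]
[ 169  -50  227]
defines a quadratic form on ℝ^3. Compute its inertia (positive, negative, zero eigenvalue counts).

Answer: (2, 1, 0)

Derivation:
step 0: pivot 123 → sign +
step 1: pivot -16/123 → sign −
step 2: pivot 3/16 → sign +
signature = (2, 1, 0)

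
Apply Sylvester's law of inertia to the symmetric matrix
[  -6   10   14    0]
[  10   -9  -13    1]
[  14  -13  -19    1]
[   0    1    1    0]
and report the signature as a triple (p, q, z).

Answer: (2, 2, 0)

Derivation:
step 0: pivot -6 → sign −
step 1: pivot 23/3 → sign +
step 2: pivot -6/23 → sign −
step 3: pivot 1/3 → sign +
signature = (2, 2, 0)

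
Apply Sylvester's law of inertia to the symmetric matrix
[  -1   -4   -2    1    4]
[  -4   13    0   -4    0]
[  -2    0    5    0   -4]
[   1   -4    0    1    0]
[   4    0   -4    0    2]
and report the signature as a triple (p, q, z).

Answer: (3, 2, 0)

Derivation:
step 0: pivot -1 → sign −
step 1: pivot 29 → sign +
step 2: pivot 197/29 → sign +
step 3: pivot -42/197 → sign −
step 4: pivot 6/7 → sign +
signature = (3, 2, 0)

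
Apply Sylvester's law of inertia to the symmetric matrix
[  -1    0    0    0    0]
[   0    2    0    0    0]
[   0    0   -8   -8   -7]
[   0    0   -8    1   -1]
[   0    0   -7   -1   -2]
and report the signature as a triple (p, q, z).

step 0: pivot -1 → sign −
step 1: pivot 2 → sign +
step 2: pivot -8 → sign −
step 3: pivot 9 → sign +
step 4: pivot 1/8 → sign +
signature = (3, 2, 0)

Answer: (3, 2, 0)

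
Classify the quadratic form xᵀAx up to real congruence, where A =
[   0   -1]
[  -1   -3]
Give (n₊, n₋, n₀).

step 0: pivot -3 → sign −
step 1: pivot 1/3 → sign +
signature = (1, 1, 0)

Answer: (1, 1, 0)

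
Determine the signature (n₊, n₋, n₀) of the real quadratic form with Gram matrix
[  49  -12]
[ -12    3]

step 0: pivot 49 → sign +
step 1: pivot 3/49 → sign +
signature = (2, 0, 0)

Answer: (2, 0, 0)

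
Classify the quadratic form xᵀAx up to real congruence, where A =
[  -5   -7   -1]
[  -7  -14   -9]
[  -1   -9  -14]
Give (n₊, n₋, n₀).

step 0: pivot -5 → sign −
step 1: pivot -21/5 → sign −
step 2: pivot -1/21 → sign −
signature = (0, 3, 0)

Answer: (0, 3, 0)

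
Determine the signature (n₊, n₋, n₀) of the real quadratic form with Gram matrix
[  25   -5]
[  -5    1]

Answer: (1, 0, 1)

Derivation:
step 0: pivot 25 → sign +
step 1: row/col 1 already zero → sign 0
signature = (1, 0, 1)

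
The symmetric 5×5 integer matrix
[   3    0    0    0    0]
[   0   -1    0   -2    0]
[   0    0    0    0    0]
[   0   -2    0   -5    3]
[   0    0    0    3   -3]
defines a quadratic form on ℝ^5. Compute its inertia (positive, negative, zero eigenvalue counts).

Answer: (2, 2, 1)

Derivation:
step 0: pivot 3 → sign +
step 1: pivot -1 → sign −
step 2: pivot -1 → sign −
step 3: pivot 6 → sign +
step 4: row/col 4 already zero → sign 0
signature = (2, 2, 1)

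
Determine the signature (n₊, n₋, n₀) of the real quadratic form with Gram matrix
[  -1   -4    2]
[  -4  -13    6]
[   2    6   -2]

Answer: (2, 1, 0)

Derivation:
step 0: pivot -1 → sign −
step 1: pivot 3 → sign +
step 2: pivot 2/3 → sign +
signature = (2, 1, 0)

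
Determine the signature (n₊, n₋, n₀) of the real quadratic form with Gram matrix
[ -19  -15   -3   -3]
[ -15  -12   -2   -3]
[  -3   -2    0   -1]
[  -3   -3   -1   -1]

Answer: (1, 3, 0)

Derivation:
step 0: pivot -19 → sign −
step 1: pivot -3/19 → sign −
step 2: pivot 4/3 → sign +
step 3: pivot -1 → sign −
signature = (1, 3, 0)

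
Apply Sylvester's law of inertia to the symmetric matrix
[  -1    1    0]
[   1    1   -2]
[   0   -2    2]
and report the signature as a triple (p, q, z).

step 0: pivot -1 → sign −
step 1: pivot 2 → sign +
step 2: row/col 2 already zero → sign 0
signature = (1, 1, 1)

Answer: (1, 1, 1)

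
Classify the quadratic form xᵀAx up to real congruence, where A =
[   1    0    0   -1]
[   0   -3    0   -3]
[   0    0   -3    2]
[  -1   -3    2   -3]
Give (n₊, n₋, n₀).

step 0: pivot 1 → sign +
step 1: pivot -3 → sign −
step 2: pivot -3 → sign −
step 3: pivot 1/3 → sign +
signature = (2, 2, 0)

Answer: (2, 2, 0)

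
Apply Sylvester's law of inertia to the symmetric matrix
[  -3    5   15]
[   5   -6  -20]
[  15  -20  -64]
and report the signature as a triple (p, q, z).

Answer: (2, 1, 0)

Derivation:
step 0: pivot -3 → sign −
step 1: pivot 7/3 → sign +
step 2: pivot 2/7 → sign +
signature = (2, 1, 0)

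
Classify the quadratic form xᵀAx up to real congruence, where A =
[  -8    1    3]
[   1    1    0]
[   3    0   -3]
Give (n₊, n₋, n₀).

step 0: pivot -8 → sign −
step 1: pivot 9/8 → sign +
step 2: pivot -2 → sign −
signature = (1, 2, 0)

Answer: (1, 2, 0)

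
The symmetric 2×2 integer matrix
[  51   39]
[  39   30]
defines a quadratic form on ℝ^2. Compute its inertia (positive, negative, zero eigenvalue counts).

step 0: pivot 51 → sign +
step 1: pivot 3/17 → sign +
signature = (2, 0, 0)

Answer: (2, 0, 0)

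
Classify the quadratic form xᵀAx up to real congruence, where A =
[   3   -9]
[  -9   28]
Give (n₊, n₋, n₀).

step 0: pivot 3 → sign +
step 1: pivot 1 → sign +
signature = (2, 0, 0)

Answer: (2, 0, 0)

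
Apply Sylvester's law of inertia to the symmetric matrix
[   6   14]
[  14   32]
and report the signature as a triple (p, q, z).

Answer: (1, 1, 0)

Derivation:
step 0: pivot 6 → sign +
step 1: pivot -2/3 → sign −
signature = (1, 1, 0)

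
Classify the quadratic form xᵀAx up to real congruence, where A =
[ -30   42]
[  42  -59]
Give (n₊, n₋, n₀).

Answer: (0, 2, 0)

Derivation:
step 0: pivot -30 → sign −
step 1: pivot -1/5 → sign −
signature = (0, 2, 0)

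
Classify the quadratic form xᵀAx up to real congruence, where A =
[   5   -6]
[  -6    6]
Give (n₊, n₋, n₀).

Answer: (1, 1, 0)

Derivation:
step 0: pivot 5 → sign +
step 1: pivot -6/5 → sign −
signature = (1, 1, 0)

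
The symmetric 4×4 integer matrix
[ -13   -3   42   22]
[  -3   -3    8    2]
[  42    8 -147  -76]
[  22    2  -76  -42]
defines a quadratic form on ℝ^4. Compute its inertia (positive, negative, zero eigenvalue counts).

Answer: (1, 3, 0)

Derivation:
step 0: pivot -13 → sign −
step 1: pivot -30/13 → sign −
step 2: pivot -151/15 → sign −
step 3: pivot 6/151 → sign +
signature = (1, 3, 0)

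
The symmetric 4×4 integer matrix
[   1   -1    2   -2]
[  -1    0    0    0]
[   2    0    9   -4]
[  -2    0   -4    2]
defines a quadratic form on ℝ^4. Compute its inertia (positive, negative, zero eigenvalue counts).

step 0: pivot 1 → sign +
step 1: pivot -1 → sign −
step 2: pivot 9 → sign +
step 3: pivot 2/9 → sign +
signature = (3, 1, 0)

Answer: (3, 1, 0)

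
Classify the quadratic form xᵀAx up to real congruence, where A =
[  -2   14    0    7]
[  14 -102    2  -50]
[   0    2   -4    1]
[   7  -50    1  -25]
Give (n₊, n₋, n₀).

step 0: pivot -2 → sign −
step 1: pivot -4 → sign −
step 2: pivot -3 → sign −
step 3: pivot -1/6 → sign −
signature = (0, 4, 0)

Answer: (0, 4, 0)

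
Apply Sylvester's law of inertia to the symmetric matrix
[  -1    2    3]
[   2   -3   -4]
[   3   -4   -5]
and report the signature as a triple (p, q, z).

Answer: (1, 1, 1)

Derivation:
step 0: pivot -1 → sign −
step 1: pivot 1 → sign +
step 2: row/col 2 already zero → sign 0
signature = (1, 1, 1)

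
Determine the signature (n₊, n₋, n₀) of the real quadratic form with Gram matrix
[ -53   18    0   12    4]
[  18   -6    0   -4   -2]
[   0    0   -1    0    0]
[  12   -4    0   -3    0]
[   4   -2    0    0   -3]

step 0: pivot -53 → sign −
step 1: pivot 6/53 → sign +
step 2: pivot -1 → sign −
step 3: pivot -1/3 → sign −
step 4: pivot -1 → sign −
signature = (1, 4, 0)

Answer: (1, 4, 0)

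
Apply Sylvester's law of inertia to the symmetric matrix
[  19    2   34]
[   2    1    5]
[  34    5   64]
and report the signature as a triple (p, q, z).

Answer: (3, 0, 0)

Derivation:
step 0: pivot 19 → sign +
step 1: pivot 15/19 → sign +
step 2: pivot 3/5 → sign +
signature = (3, 0, 0)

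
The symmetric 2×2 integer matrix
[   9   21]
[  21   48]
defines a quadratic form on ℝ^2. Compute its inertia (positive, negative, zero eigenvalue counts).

Answer: (1, 1, 0)

Derivation:
step 0: pivot 9 → sign +
step 1: pivot -1 → sign −
signature = (1, 1, 0)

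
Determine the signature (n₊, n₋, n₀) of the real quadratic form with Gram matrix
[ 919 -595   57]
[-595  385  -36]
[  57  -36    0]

Answer: (2, 1, 0)

Derivation:
step 0: pivot 919 → sign +
step 1: pivot -210/919 → sign −
step 2: pivot 3/70 → sign +
signature = (2, 1, 0)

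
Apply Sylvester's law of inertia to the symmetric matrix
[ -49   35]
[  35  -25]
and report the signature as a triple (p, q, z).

Answer: (0, 1, 1)

Derivation:
step 0: pivot -49 → sign −
step 1: row/col 1 already zero → sign 0
signature = (0, 1, 1)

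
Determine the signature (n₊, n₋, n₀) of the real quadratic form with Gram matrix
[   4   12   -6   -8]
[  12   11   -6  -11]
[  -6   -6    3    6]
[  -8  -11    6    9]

step 0: pivot 4 → sign +
step 1: pivot -25 → sign −
step 2: pivot -6/25 → sign −
step 3: row/col 3 already zero → sign 0
signature = (1, 2, 1)

Answer: (1, 2, 1)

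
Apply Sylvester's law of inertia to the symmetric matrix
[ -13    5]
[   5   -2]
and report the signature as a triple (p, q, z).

Answer: (0, 2, 0)

Derivation:
step 0: pivot -13 → sign −
step 1: pivot -1/13 → sign −
signature = (0, 2, 0)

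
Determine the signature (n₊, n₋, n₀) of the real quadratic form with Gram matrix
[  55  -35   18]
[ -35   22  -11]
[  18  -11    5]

step 0: pivot 55 → sign +
step 1: pivot -3/11 → sign −
step 2: pivot -2/15 → sign −
signature = (1, 2, 0)

Answer: (1, 2, 0)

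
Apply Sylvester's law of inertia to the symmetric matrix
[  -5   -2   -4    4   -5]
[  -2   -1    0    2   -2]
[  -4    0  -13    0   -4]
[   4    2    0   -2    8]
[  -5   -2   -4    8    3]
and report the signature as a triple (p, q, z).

step 0: pivot -5 → sign −
step 1: pivot -1/5 → sign −
step 2: pivot 3 → sign +
step 3: pivot 2 → sign +
step 4: row/col 4 already zero → sign 0
signature = (2, 2, 1)

Answer: (2, 2, 1)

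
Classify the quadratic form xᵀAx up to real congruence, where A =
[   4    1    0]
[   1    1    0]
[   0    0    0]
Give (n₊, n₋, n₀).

step 0: pivot 4 → sign +
step 1: pivot 3/4 → sign +
step 2: row/col 2 already zero → sign 0
signature = (2, 0, 1)

Answer: (2, 0, 1)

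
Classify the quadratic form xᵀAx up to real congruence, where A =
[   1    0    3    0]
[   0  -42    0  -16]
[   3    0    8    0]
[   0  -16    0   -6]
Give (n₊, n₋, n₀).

Answer: (2, 2, 0)

Derivation:
step 0: pivot 1 → sign +
step 1: pivot -42 → sign −
step 2: pivot -1 → sign −
step 3: pivot 2/21 → sign +
signature = (2, 2, 0)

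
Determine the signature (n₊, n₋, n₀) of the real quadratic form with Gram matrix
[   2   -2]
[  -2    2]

step 0: pivot 2 → sign +
step 1: row/col 1 already zero → sign 0
signature = (1, 0, 1)

Answer: (1, 0, 1)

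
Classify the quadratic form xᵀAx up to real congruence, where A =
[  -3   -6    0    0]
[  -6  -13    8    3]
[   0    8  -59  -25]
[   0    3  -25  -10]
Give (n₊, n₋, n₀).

step 0: pivot -3 → sign −
step 1: pivot -1 → sign −
step 2: pivot 5 → sign +
step 3: pivot -6/5 → sign −
signature = (1, 3, 0)

Answer: (1, 3, 0)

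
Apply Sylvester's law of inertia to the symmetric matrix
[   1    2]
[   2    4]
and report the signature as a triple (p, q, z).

Answer: (1, 0, 1)

Derivation:
step 0: pivot 1 → sign +
step 1: row/col 1 already zero → sign 0
signature = (1, 0, 1)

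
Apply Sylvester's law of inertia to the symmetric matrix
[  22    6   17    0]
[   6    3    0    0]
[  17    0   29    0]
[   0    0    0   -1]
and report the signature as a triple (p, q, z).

Answer: (3, 1, 0)

Derivation:
step 0: pivot 22 → sign +
step 1: pivot 15/11 → sign +
step 2: pivot 1/10 → sign +
step 3: pivot -1 → sign −
signature = (3, 1, 0)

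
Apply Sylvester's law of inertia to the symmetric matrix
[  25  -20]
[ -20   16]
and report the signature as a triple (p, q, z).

Answer: (1, 0, 1)

Derivation:
step 0: pivot 25 → sign +
step 1: row/col 1 already zero → sign 0
signature = (1, 0, 1)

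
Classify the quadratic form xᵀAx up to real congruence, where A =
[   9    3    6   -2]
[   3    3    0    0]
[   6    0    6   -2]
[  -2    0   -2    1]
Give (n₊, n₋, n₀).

Answer: (3, 0, 1)

Derivation:
step 0: pivot 9 → sign +
step 1: pivot 2 → sign +
step 2: pivot 1/3 → sign +
step 3: row/col 3 already zero → sign 0
signature = (3, 0, 1)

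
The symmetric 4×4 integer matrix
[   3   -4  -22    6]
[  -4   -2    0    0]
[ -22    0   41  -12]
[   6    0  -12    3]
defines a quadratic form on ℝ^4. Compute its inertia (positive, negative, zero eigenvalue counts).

Answer: (1, 3, 0)

Derivation:
step 0: pivot 3 → sign +
step 1: pivot -22/3 → sign −
step 2: pivot -3 → sign −
step 3: pivot -3/11 → sign −
signature = (1, 3, 0)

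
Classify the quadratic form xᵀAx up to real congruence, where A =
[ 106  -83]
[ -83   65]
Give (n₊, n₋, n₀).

step 0: pivot 106 → sign +
step 1: pivot 1/106 → sign +
signature = (2, 0, 0)

Answer: (2, 0, 0)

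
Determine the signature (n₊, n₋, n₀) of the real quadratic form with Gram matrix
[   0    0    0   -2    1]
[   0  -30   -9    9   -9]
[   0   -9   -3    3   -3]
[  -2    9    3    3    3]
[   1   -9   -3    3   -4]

step 0: pivot -30 → sign −
step 1: pivot -3/10 → sign −
step 2: pivot 6 → sign +
step 3: pivot -2/3 → sign −
step 4: pivot 1/2 → sign +
signature = (2, 3, 0)

Answer: (2, 3, 0)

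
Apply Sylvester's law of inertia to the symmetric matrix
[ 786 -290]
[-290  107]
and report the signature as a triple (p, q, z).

step 0: pivot 786 → sign +
step 1: pivot 1/393 → sign +
signature = (2, 0, 0)

Answer: (2, 0, 0)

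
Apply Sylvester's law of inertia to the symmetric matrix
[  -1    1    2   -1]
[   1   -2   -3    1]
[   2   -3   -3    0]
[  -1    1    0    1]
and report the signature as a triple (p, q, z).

step 0: pivot -1 → sign −
step 1: pivot -1 → sign −
step 2: pivot 2 → sign +
step 3: row/col 3 already zero → sign 0
signature = (1, 2, 1)

Answer: (1, 2, 1)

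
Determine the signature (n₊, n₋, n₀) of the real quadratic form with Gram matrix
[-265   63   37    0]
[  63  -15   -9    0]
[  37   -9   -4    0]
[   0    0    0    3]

step 0: pivot -265 → sign −
step 1: pivot -6/265 → sign −
step 2: pivot 3 → sign +
step 3: pivot 3 → sign +
signature = (2, 2, 0)

Answer: (2, 2, 0)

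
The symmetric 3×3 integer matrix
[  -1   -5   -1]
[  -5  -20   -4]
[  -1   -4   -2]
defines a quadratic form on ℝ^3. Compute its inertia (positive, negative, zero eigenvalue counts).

step 0: pivot -1 → sign −
step 1: pivot 5 → sign +
step 2: pivot -6/5 → sign −
signature = (1, 2, 0)

Answer: (1, 2, 0)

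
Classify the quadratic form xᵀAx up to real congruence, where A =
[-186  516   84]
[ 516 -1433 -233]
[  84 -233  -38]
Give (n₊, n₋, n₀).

step 0: pivot -186 → sign −
step 1: pivot -47/31 → sign −
step 2: pivot -3/47 → sign −
signature = (0, 3, 0)

Answer: (0, 3, 0)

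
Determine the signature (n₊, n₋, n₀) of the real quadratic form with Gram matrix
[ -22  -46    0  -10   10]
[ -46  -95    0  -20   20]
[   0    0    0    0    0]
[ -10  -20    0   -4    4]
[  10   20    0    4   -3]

step 0: pivot -22 → sign −
step 1: pivot 13/11 → sign +
step 2: pivot -2/13 → sign −
step 3: pivot 1 → sign +
step 4: row/col 4 already zero → sign 0
signature = (2, 2, 1)

Answer: (2, 2, 1)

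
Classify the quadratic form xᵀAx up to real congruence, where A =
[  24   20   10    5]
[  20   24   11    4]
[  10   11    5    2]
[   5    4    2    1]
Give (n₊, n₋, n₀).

step 0: pivot 24 → sign +
step 1: pivot 22/3 → sign +
step 2: pivot -3/22 → sign −
step 3: pivot -1/24 → sign −
signature = (2, 2, 0)

Answer: (2, 2, 0)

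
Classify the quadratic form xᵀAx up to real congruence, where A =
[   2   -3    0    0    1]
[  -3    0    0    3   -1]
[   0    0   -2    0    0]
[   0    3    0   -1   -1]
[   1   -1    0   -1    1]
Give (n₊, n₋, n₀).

Answer: (3, 2, 0)

Derivation:
step 0: pivot 2 → sign +
step 1: pivot -9/2 → sign −
step 2: pivot -2 → sign −
step 3: pivot 1 → sign +
step 4: pivot 1/9 → sign +
signature = (3, 2, 0)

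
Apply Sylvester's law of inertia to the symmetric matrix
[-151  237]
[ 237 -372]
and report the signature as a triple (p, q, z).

Answer: (0, 2, 0)

Derivation:
step 0: pivot -151 → sign −
step 1: pivot -3/151 → sign −
signature = (0, 2, 0)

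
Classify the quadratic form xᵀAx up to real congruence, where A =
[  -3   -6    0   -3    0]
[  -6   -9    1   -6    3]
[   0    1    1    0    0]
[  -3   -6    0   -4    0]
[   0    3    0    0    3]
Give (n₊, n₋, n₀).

Answer: (2, 3, 0)

Derivation:
step 0: pivot -3 → sign −
step 1: pivot 3 → sign +
step 2: pivot 2/3 → sign +
step 3: pivot -1 → sign −
step 4: pivot -3/2 → sign −
signature = (2, 3, 0)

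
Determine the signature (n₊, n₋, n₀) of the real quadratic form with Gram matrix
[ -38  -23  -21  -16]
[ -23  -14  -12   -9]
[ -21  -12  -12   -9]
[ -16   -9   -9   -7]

Answer: (1, 3, 0)

Derivation:
step 0: pivot -38 → sign −
step 1: pivot -3/38 → sign −
step 2: pivot 6 → sign +
step 3: pivot -1/3 → sign −
signature = (1, 3, 0)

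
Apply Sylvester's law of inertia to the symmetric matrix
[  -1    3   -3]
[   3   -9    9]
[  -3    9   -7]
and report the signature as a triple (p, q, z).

step 0: pivot -1 → sign −
step 1: pivot 2 → sign +
step 2: row/col 2 already zero → sign 0
signature = (1, 1, 1)

Answer: (1, 1, 1)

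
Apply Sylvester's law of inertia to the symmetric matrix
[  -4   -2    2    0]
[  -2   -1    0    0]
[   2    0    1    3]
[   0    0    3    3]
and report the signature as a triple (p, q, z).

Answer: (2, 2, 0)

Derivation:
step 0: pivot -4 → sign −
step 1: pivot 2 → sign +
step 2: pivot -1/2 → sign −
step 3: pivot 3 → sign +
signature = (2, 2, 0)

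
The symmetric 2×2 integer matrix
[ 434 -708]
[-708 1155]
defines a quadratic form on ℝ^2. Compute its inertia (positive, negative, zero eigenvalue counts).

Answer: (2, 0, 0)

Derivation:
step 0: pivot 434 → sign +
step 1: pivot 3/217 → sign +
signature = (2, 0, 0)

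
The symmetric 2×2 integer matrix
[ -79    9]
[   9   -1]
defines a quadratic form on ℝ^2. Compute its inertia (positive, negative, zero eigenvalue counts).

step 0: pivot -79 → sign −
step 1: pivot 2/79 → sign +
signature = (1, 1, 0)

Answer: (1, 1, 0)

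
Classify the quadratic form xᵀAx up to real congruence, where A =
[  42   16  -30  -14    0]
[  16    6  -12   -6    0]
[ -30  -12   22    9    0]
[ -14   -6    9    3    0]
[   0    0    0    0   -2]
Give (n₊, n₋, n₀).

Answer: (3, 2, 0)

Derivation:
step 0: pivot 42 → sign +
step 1: pivot -2/21 → sign −
step 2: pivot 4 → sign +
step 3: pivot 3/4 → sign +
step 4: pivot -2 → sign −
signature = (3, 2, 0)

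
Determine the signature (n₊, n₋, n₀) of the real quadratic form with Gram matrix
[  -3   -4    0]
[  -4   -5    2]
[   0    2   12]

step 0: pivot -3 → sign −
step 1: pivot 1/3 → sign +
step 2: row/col 2 already zero → sign 0
signature = (1, 1, 1)

Answer: (1, 1, 1)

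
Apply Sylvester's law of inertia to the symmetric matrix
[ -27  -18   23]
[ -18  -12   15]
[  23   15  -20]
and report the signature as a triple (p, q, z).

Answer: (1, 2, 0)

Derivation:
step 0: pivot -27 → sign −
step 1: pivot -11/27 → sign −
step 2: pivot 3/11 → sign +
signature = (1, 2, 0)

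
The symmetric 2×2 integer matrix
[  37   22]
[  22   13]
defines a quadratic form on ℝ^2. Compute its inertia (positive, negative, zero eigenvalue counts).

step 0: pivot 37 → sign +
step 1: pivot -3/37 → sign −
signature = (1, 1, 0)

Answer: (1, 1, 0)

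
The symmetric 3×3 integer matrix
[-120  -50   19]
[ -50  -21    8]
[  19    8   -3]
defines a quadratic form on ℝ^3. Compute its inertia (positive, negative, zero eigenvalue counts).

Answer: (1, 2, 0)

Derivation:
step 0: pivot -120 → sign −
step 1: pivot -1/6 → sign −
step 2: pivot 1/20 → sign +
signature = (1, 2, 0)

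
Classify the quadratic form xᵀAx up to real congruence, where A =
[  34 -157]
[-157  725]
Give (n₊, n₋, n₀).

step 0: pivot 34 → sign +
step 1: pivot 1/34 → sign +
signature = (2, 0, 0)

Answer: (2, 0, 0)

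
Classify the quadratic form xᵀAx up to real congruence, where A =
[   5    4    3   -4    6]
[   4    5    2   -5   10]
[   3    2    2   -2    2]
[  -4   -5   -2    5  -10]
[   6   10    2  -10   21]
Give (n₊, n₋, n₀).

step 0: pivot 5 → sign +
step 1: pivot 9/5 → sign +
step 2: pivot 1/9 → sign +
step 3: pivot -3 → sign −
step 4: row/col 4 already zero → sign 0
signature = (3, 1, 1)

Answer: (3, 1, 1)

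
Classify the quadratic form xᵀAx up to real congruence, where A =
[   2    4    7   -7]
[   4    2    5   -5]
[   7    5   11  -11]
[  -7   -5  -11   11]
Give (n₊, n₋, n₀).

step 0: pivot 2 → sign +
step 1: pivot -6 → sign −
step 2: row/col 2 already zero → sign 0
step 3: row/col 3 already zero → sign 0
signature = (1, 1, 2)

Answer: (1, 1, 2)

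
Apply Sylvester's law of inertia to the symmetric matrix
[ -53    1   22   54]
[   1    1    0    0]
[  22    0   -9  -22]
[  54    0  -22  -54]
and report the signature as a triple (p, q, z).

Answer: (1, 2, 1)

Derivation:
step 0: pivot -53 → sign −
step 1: pivot 54/53 → sign +
step 2: pivot -1/27 → sign −
step 3: row/col 3 already zero → sign 0
signature = (1, 2, 1)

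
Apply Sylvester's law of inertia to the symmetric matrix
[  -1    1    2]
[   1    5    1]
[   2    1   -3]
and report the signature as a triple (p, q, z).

Answer: (1, 2, 0)

Derivation:
step 0: pivot -1 → sign −
step 1: pivot 6 → sign +
step 2: pivot -1/2 → sign −
signature = (1, 2, 0)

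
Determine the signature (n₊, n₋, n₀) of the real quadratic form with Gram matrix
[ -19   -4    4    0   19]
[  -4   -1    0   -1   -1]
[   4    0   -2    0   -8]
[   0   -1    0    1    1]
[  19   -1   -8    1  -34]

Answer: (1, 3, 1)

Derivation:
step 0: pivot -19 → sign −
step 1: pivot -3/19 → sign −
step 2: pivot 10/3 → sign +
step 3: pivot -6/5 → sign −
step 4: row/col 4 already zero → sign 0
signature = (1, 3, 1)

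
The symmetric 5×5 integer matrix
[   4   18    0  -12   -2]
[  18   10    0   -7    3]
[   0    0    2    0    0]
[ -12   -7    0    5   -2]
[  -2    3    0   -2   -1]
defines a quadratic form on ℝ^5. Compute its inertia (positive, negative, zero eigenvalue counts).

step 0: pivot 4 → sign +
step 1: pivot -71 → sign −
step 2: pivot 2 → sign +
step 3: pivot 8/71 → sign +
step 4: row/col 4 already zero → sign 0
signature = (3, 1, 1)

Answer: (3, 1, 1)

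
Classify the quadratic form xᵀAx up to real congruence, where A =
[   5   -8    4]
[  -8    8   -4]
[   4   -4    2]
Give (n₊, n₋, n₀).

step 0: pivot 5 → sign +
step 1: pivot -24/5 → sign −
step 2: row/col 2 already zero → sign 0
signature = (1, 1, 1)

Answer: (1, 1, 1)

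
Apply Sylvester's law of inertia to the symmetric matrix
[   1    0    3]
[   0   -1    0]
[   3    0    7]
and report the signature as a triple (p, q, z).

step 0: pivot 1 → sign +
step 1: pivot -1 → sign −
step 2: pivot -2 → sign −
signature = (1, 2, 0)

Answer: (1, 2, 0)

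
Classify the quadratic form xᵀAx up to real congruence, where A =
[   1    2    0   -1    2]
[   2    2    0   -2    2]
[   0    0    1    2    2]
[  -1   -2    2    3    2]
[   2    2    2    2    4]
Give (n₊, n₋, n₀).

Answer: (2, 3, 0)

Derivation:
step 0: pivot 1 → sign +
step 1: pivot -2 → sign −
step 2: pivot 1 → sign +
step 3: pivot -2 → sign −
step 4: pivot -2 → sign −
signature = (2, 3, 0)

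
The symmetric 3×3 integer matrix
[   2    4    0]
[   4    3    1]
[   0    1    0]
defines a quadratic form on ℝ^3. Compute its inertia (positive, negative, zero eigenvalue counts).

step 0: pivot 2 → sign +
step 1: pivot -5 → sign −
step 2: pivot 1/5 → sign +
signature = (2, 1, 0)

Answer: (2, 1, 0)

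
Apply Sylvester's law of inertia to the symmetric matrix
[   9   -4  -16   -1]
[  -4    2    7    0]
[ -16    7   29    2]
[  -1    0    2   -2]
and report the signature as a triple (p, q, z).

Answer: (3, 1, 0)

Derivation:
step 0: pivot 9 → sign +
step 1: pivot 2/9 → sign +
step 2: pivot 1/2 → sign +
step 3: pivot -3 → sign −
signature = (3, 1, 0)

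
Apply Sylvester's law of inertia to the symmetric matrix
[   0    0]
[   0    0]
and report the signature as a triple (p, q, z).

step 0: row/col 0 already zero → sign 0
step 1: row/col 1 already zero → sign 0
signature = (0, 0, 2)

Answer: (0, 0, 2)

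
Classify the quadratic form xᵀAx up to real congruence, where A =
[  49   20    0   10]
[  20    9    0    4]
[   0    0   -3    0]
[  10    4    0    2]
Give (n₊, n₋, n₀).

Answer: (2, 2, 0)

Derivation:
step 0: pivot 49 → sign +
step 1: pivot 41/49 → sign +
step 2: pivot -3 → sign −
step 3: pivot -2/41 → sign −
signature = (2, 2, 0)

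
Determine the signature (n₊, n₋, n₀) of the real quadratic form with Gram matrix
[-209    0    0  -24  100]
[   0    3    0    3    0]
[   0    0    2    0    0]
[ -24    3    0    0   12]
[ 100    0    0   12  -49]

step 0: pivot -209 → sign −
step 1: pivot 3 → sign +
step 2: pivot 2 → sign +
step 3: pivot -51/209 → sign −
step 4: pivot -1/17 → sign −
signature = (2, 3, 0)

Answer: (2, 3, 0)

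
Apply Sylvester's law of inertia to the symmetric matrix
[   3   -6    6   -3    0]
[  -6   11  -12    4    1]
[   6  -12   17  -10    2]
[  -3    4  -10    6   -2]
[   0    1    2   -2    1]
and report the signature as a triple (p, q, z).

step 0: pivot 3 → sign +
step 1: pivot -1 → sign −
step 2: pivot 5 → sign +
step 3: pivot 19/5 → sign +
step 4: pivot -6/19 → sign −
signature = (3, 2, 0)

Answer: (3, 2, 0)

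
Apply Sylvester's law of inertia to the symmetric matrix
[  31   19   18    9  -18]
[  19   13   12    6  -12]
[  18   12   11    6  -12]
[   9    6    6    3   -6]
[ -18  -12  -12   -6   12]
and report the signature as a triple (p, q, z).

Answer: (3, 1, 1)

Derivation:
step 0: pivot 31 → sign +
step 1: pivot 42/31 → sign +
step 2: pivot -1/7 → sign −
step 3: pivot 3/2 → sign +
step 4: row/col 4 already zero → sign 0
signature = (3, 1, 1)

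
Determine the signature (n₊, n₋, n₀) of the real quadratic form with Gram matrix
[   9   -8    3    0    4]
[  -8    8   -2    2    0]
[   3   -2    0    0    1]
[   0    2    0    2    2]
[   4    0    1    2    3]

step 0: pivot 9 → sign +
step 1: pivot 8/9 → sign +
step 2: pivot -3/2 → sign −
step 3: pivot -1 → sign −
step 4: pivot 2 → sign +
signature = (3, 2, 0)

Answer: (3, 2, 0)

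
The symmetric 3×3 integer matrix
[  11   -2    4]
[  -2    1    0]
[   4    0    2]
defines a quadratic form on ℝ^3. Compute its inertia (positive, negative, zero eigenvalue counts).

step 0: pivot 11 → sign +
step 1: pivot 7/11 → sign +
step 2: pivot -2/7 → sign −
signature = (2, 1, 0)

Answer: (2, 1, 0)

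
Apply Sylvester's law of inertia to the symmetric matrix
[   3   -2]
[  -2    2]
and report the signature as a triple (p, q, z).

Answer: (2, 0, 0)

Derivation:
step 0: pivot 3 → sign +
step 1: pivot 2/3 → sign +
signature = (2, 0, 0)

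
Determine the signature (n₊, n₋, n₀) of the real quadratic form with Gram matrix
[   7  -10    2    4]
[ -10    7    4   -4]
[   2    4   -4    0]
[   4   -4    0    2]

step 0: pivot 7 → sign +
step 1: pivot -51/7 → sign −
step 2: pivot 32/17 → sign +
step 3: row/col 3 already zero → sign 0
signature = (2, 1, 1)

Answer: (2, 1, 1)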